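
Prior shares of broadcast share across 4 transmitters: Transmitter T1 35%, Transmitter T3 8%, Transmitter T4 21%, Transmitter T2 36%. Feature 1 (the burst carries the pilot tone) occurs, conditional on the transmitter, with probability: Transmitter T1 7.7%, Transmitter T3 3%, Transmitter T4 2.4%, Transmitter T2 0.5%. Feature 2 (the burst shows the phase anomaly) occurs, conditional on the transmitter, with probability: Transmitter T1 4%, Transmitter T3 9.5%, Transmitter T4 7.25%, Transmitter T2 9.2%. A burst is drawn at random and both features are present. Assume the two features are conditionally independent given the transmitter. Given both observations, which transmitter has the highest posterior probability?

By Bayes' rule, posterior ∝ prior × likelihood:
  Transmitter T1: 0.35 × 0.077 × 0.04 = 0.001078
  Transmitter T3: 0.08 × 0.03 × 0.095 = 0.000228
  Transmitter T4: 0.21 × 0.024 × 0.0725 = 0.0003654
  Transmitter T2: 0.36 × 0.005 × 0.092 = 0.0001656
Normalizing constant = 0.001837.
Largest term belongs to Transmitter T1, so Transmitter T1 is most probable.

Transmitter T1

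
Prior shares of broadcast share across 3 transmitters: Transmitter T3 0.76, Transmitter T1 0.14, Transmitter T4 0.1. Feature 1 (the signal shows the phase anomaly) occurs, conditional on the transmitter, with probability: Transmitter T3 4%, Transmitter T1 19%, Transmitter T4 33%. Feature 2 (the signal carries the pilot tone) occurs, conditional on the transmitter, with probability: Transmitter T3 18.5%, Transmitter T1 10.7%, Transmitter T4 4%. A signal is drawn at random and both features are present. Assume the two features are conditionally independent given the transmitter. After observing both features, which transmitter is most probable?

Compute prior × likelihood for every hypothesis:
  Transmitter T3: 0.76 × 0.04 × 0.185 = 0.005624
  Transmitter T1: 0.14 × 0.19 × 0.107 = 0.0028462
  Transmitter T4: 0.1 × 0.33 × 0.04 = 0.00132
Normalizing constant = 0.0097902.
Largest term belongs to Transmitter T3, so Transmitter T3 is most probable.

Transmitter T3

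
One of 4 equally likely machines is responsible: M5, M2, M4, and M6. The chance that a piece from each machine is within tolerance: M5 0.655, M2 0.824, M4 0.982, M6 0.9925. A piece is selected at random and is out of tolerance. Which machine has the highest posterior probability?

M5

Taking complements, P(oversize | each) = M5 0.345, M2 0.176, M4 0.018, M6 0.0075.
With a uniform prior (1/4 each), posterior ∝ likelihood:
  M5: 0.345
  M2: 0.176
  M4: 0.018
  M6: 0.0075
Normalizing constant = 0.5465.
Largest term belongs to M5, so M5 is most probable.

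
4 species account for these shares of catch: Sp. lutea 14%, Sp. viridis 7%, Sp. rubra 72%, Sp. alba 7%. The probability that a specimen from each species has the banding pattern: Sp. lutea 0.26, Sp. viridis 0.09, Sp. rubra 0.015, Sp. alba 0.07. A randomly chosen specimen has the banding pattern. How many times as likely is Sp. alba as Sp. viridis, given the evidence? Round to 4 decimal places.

0.7778

Compute prior × likelihood for every hypothesis:
  Sp. lutea: 0.14 × 0.26 = 0.0364
  Sp. viridis: 0.07 × 0.09 = 0.0063
  Sp. rubra: 0.72 × 0.015 = 0.0108
  Sp. alba: 0.07 × 0.07 = 0.0049
Total = 0.0584.
The ratio is 0.0049 / 0.0063 (the normalizer cancels) = 0.7778.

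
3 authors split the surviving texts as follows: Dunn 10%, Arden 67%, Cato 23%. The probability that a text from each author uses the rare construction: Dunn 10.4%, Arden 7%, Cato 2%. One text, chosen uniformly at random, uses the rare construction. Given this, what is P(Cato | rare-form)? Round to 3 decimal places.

Unnormalized posteriors (prior × likelihood):
  Dunn: 0.1 × 0.104 = 0.0104
  Arden: 0.67 × 0.07 = 0.0469
  Cato: 0.23 × 0.02 = 0.0046
Total = 0.0619.
P(Cato | evidence) = 0.0046 / 0.0619 ≈ 0.074.

0.074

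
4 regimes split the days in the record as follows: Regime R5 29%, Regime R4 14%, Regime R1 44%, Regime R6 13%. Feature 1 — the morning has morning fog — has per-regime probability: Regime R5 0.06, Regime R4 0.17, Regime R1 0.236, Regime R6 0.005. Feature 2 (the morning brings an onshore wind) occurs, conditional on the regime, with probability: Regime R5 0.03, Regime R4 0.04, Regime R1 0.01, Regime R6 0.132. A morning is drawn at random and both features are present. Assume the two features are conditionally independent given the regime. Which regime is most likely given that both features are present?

Regime R1

Unnormalized posteriors (prior × likelihood):
  Regime R5: 0.29 × 0.06 × 0.03 = 0.000522
  Regime R4: 0.14 × 0.17 × 0.04 = 0.000952
  Regime R1: 0.44 × 0.236 × 0.01 = 0.0010384
  Regime R6: 0.13 × 0.005 × 0.132 = 0.0000858
Total = 0.0025982.
Largest term belongs to Regime R1, so Regime R1 is most probable.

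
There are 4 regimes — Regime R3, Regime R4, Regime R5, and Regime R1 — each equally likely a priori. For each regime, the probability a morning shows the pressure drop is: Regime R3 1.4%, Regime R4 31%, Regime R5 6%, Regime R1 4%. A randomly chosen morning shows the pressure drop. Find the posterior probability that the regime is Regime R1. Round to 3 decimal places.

0.094

With a uniform prior (1/4 each), posterior ∝ likelihood:
  Regime R3: 0.014
  Regime R4: 0.31
  Regime R5: 0.06
  Regime R1: 0.04
Total = 0.424.
P(Regime R1 | evidence) = 0.04 / 0.424 ≈ 0.094.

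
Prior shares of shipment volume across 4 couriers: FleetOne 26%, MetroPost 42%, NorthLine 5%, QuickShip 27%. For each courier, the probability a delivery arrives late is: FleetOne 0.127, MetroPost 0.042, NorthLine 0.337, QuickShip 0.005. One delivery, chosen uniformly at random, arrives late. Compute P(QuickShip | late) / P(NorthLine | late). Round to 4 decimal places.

0.0801

Prior × likelihood for each hypothesis:
  FleetOne: 0.26 × 0.127 = 0.03302
  MetroPost: 0.42 × 0.042 = 0.01764
  NorthLine: 0.05 × 0.337 = 0.01685
  QuickShip: 0.27 × 0.005 = 0.00135
Sum = 0.06886.
The ratio is 0.00135 / 0.01685 (the normalizer cancels) = 0.0801.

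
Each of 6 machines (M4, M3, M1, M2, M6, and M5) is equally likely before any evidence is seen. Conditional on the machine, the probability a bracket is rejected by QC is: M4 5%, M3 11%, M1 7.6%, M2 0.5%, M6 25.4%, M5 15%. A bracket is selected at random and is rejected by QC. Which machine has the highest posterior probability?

M6

Since the prior is uniform, the posterior is proportional to the likelihood:
  M4: 0.05
  M3: 0.11
  M1: 0.076
  M2: 0.005
  M6: 0.254
  M5: 0.15
Total = 0.645.
Largest term belongs to M6, so M6 is most probable.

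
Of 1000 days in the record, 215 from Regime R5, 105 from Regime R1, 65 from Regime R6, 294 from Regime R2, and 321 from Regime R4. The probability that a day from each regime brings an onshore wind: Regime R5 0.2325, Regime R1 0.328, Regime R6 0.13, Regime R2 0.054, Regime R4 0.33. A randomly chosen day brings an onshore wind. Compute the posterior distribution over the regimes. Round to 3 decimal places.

By Bayes' rule, posterior ∝ prior × likelihood:
  Regime R5: 0.215 × 0.2325 = 0.0499875
  Regime R1: 0.105 × 0.328 = 0.03444
  Regime R6: 0.065 × 0.13 = 0.00845
  Regime R2: 0.294 × 0.054 = 0.015876
  Regime R4: 0.321 × 0.33 = 0.10593
Sum = 0.2146835.
P(Regime R5 | onshore) = 0.0499875/0.2146835 ≈ 0.233
P(Regime R1 | onshore) = 0.03444/0.2146835 ≈ 0.160
P(Regime R6 | onshore) = 0.00845/0.2146835 ≈ 0.039
P(Regime R2 | onshore) = 0.015876/0.2146835 ≈ 0.074
P(Regime R4 | onshore) = 0.10593/0.2146835 ≈ 0.493
(Check: 0.233+0.160+0.039+0.074+0.493 = 0.999.)

Regime R5 0.233, Regime R1 0.160, Regime R6 0.039, Regime R2 0.074, Regime R4 0.493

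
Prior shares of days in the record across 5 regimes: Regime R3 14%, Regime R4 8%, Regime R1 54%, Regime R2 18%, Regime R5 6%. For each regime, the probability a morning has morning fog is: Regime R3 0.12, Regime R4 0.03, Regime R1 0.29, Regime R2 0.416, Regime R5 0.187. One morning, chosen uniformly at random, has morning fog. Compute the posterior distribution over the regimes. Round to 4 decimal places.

Prior × likelihood for each hypothesis:
  Regime R3: 0.14 × 0.12 = 0.0168
  Regime R4: 0.08 × 0.03 = 0.0024
  Regime R1: 0.54 × 0.29 = 0.1566
  Regime R2: 0.18 × 0.416 = 0.07488
  Regime R5: 0.06 × 0.187 = 0.01122
Normalizing constant = 0.2619.
P(Regime R3 | fog) = 0.0168/0.2619 ≈ 0.0641
P(Regime R4 | fog) = 0.0024/0.2619 ≈ 0.0092
P(Regime R1 | fog) = 0.1566/0.2619 ≈ 0.5979
P(Regime R2 | fog) = 0.07488/0.2619 ≈ 0.2859
P(Regime R5 | fog) = 0.01122/0.2619 ≈ 0.0428

Regime R3 0.0641, Regime R4 0.0092, Regime R1 0.5979, Regime R2 0.2859, Regime R5 0.0428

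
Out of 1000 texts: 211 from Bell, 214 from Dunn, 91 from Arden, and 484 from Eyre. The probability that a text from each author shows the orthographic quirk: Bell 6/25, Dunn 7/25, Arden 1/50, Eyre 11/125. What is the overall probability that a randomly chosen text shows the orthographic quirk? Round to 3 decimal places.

Prior × likelihood for each hypothesis:
  Bell: 0.211 × 0.24 = 0.05064
  Dunn: 0.214 × 0.28 = 0.05992
  Arden: 0.091 × 0.02 = 0.00182
  Eyre: 0.484 × 0.088 = 0.042592
P(quirk) = 0.05064 + 0.05992 + 0.00182 + 0.042592 = 0.154972 → 0.155.

0.155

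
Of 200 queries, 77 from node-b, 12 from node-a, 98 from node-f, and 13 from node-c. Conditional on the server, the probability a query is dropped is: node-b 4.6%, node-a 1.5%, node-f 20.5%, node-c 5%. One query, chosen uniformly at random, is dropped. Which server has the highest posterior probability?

node-f

Compute prior × likelihood for every hypothesis:
  node-b: 0.385 × 0.046 = 0.01771
  node-a: 0.06 × 0.015 = 0.0009
  node-f: 0.49 × 0.205 = 0.10045
  node-c: 0.065 × 0.05 = 0.00325
Normalizing constant = 0.12231.
Largest term belongs to node-f, so node-f is most probable.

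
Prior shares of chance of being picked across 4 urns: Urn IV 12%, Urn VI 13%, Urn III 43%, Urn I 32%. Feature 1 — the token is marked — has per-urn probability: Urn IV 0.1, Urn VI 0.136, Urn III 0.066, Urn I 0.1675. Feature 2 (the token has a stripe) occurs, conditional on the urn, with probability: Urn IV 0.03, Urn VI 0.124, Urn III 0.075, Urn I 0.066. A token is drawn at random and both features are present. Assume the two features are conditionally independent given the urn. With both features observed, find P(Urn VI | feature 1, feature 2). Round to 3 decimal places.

Unnormalized posteriors (prior × likelihood):
  Urn IV: 0.12 × 0.1 × 0.03 = 0.00036
  Urn VI: 0.13 × 0.136 × 0.124 = 0.00219232
  Urn III: 0.43 × 0.066 × 0.075 = 0.0021285
  Urn I: 0.32 × 0.1675 × 0.066 = 0.0035376
Total = 0.00821842.
P(Urn VI | evidence) = 0.00219232 / 0.00821842 ≈ 0.267.

0.267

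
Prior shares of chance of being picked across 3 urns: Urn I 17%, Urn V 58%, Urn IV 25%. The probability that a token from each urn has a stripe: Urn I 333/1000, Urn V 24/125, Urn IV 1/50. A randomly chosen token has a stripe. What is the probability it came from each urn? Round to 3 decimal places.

Urn I 0.327, Urn V 0.644, Urn IV 0.029

Compute prior × likelihood for every hypothesis:
  Urn I: 0.17 × 0.333 = 0.05661
  Urn V: 0.58 × 0.192 = 0.11136
  Urn IV: 0.25 × 0.02 = 0.005
Normalizing constant = 0.17297.
P(Urn I | striped) = 0.05661/0.17297 ≈ 0.327
P(Urn V | striped) = 0.11136/0.17297 ≈ 0.644
P(Urn IV | striped) = 0.005/0.17297 ≈ 0.029
(Check: 0.327+0.644+0.029 = 1.000.)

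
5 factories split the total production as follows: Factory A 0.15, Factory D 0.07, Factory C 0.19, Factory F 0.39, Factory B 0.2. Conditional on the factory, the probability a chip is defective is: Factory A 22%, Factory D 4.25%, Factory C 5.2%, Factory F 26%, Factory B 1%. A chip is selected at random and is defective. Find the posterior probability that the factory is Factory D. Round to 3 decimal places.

0.020

By Bayes' rule, posterior ∝ prior × likelihood:
  Factory A: 0.15 × 0.22 = 0.033
  Factory D: 0.07 × 0.0425 = 0.002975
  Factory C: 0.19 × 0.052 = 0.00988
  Factory F: 0.39 × 0.26 = 0.1014
  Factory B: 0.2 × 0.01 = 0.002
Normalizing constant = 0.149255.
P(Factory D | evidence) = 0.002975 / 0.149255 ≈ 0.020.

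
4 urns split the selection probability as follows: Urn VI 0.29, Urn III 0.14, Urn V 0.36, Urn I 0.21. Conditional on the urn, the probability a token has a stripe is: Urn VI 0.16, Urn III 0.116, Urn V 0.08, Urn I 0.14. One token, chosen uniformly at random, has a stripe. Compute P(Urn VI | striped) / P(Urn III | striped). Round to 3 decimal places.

2.857

Unnormalized posteriors (prior × likelihood):
  Urn VI: 0.29 × 0.16 = 0.0464
  Urn III: 0.14 × 0.116 = 0.01624
  Urn V: 0.36 × 0.08 = 0.0288
  Urn I: 0.21 × 0.14 = 0.0294
Total = 0.12084.
The ratio is 0.0464 / 0.01624 (the normalizer cancels) = 2.857.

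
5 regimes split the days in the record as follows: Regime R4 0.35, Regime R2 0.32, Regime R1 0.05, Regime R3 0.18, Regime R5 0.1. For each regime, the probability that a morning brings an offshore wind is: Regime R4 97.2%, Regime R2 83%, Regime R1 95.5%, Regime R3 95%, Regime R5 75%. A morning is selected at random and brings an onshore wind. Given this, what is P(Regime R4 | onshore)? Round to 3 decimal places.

Taking complements, P(onshore | each) = Regime R4 0.028, Regime R2 0.17, Regime R1 0.045, Regime R3 0.05, Regime R5 0.25.
Prior × likelihood for each hypothesis:
  Regime R4: 0.35 × 0.028 = 0.0098
  Regime R2: 0.32 × 0.17 = 0.0544
  Regime R1: 0.05 × 0.045 = 0.00225
  Regime R3: 0.18 × 0.05 = 0.009
  Regime R5: 0.1 × 0.25 = 0.025
Normalizing constant = 0.10045.
P(Regime R4 | evidence) = 0.0098 / 0.10045 ≈ 0.098.

0.098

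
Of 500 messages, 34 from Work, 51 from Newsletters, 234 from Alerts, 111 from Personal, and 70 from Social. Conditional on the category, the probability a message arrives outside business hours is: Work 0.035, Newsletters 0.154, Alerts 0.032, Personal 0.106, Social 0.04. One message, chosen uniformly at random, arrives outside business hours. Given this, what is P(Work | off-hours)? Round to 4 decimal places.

Unnormalized posteriors (prior × likelihood):
  Work: 0.068 × 0.035 = 0.00238
  Newsletters: 0.102 × 0.154 = 0.015708
  Alerts: 0.468 × 0.032 = 0.014976
  Personal: 0.222 × 0.106 = 0.023532
  Social: 0.14 × 0.04 = 0.0056
Total = 0.062196.
P(Work | evidence) = 0.00238 / 0.062196 ≈ 0.0383.

0.0383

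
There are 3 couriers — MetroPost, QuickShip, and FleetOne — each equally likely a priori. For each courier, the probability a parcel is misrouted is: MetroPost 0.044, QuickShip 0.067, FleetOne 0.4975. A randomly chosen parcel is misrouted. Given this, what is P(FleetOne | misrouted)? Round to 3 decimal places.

With a uniform prior (1/3 each), posterior ∝ likelihood:
  MetroPost: 0.044
  QuickShip: 0.067
  FleetOne: 0.4975
Sum = 0.6085.
P(FleetOne | evidence) = 0.4975 / 0.6085 ≈ 0.818.

0.818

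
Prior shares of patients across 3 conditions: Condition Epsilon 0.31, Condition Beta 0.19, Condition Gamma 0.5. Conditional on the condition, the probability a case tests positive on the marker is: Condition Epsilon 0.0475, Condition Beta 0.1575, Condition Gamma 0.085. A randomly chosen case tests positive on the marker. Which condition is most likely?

Compute prior × likelihood for every hypothesis:
  Condition Epsilon: 0.31 × 0.0475 = 0.014725
  Condition Beta: 0.19 × 0.1575 = 0.029925
  Condition Gamma: 0.5 × 0.085 = 0.0425
Sum = 0.08715.
Largest term belongs to Condition Gamma, so Condition Gamma is most probable.

Condition Gamma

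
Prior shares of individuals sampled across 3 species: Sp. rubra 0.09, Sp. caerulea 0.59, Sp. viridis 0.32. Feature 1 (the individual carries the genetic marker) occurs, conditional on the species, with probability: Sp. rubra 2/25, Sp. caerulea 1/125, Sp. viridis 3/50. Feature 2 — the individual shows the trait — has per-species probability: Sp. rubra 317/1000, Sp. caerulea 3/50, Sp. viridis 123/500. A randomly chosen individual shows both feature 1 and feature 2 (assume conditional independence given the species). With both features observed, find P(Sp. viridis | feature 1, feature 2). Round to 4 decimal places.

Compute prior × likelihood for every hypothesis:
  Sp. rubra: 0.09 × 0.08 × 0.317 = 0.0022824
  Sp. caerulea: 0.59 × 0.008 × 0.06 = 0.0002832
  Sp. viridis: 0.32 × 0.06 × 0.246 = 0.0047232
Sum = 0.0072888.
P(Sp. viridis | evidence) = 0.0047232 / 0.0072888 ≈ 0.6480.

0.6480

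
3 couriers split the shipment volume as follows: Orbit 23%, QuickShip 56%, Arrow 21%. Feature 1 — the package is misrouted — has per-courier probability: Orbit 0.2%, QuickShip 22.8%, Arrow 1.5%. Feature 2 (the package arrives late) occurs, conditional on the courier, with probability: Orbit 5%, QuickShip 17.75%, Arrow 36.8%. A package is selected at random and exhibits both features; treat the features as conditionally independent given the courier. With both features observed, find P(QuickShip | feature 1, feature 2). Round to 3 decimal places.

0.950

Prior × likelihood for each hypothesis:
  Orbit: 0.23 × 0.002 × 0.05 = 0.000023
  QuickShip: 0.56 × 0.228 × 0.1775 = 0.0226632
  Arrow: 0.21 × 0.015 × 0.368 = 0.0011592
Total = 0.0238454.
P(QuickShip | evidence) = 0.0226632 / 0.0238454 ≈ 0.950.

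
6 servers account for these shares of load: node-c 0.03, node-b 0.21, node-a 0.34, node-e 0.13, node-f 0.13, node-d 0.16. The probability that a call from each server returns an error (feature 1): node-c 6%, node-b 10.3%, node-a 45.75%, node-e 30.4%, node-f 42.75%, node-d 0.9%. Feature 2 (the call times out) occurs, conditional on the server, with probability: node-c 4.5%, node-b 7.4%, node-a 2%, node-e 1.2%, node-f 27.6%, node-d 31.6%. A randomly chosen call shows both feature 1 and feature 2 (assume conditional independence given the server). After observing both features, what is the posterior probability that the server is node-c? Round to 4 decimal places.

By Bayes' rule, posterior ∝ prior × likelihood:
  node-c: 0.03 × 0.06 × 0.045 = 0.000081
  node-b: 0.21 × 0.103 × 0.074 = 0.00160062
  node-a: 0.34 × 0.4575 × 0.02 = 0.003111
  node-e: 0.13 × 0.304 × 0.012 = 0.00047424
  node-f: 0.13 × 0.4275 × 0.276 = 0.0153387
  node-d: 0.16 × 0.009 × 0.316 = 0.00045504
Sum = 0.0210606.
P(node-c | evidence) = 0.000081 / 0.0210606 ≈ 0.0038.

0.0038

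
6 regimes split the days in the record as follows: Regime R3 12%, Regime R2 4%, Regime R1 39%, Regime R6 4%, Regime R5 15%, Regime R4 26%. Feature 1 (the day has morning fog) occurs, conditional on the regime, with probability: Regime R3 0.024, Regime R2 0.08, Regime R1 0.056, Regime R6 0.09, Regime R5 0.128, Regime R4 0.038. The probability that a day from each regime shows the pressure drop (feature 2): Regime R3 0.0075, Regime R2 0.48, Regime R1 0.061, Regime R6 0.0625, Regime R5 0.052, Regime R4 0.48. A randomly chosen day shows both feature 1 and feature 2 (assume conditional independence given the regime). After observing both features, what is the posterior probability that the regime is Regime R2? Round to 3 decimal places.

Prior × likelihood for each hypothesis:
  Regime R3: 0.12 × 0.024 × 0.0075 = 0.0000216
  Regime R2: 0.04 × 0.08 × 0.48 = 0.001536
  Regime R1: 0.39 × 0.056 × 0.061 = 0.00133224
  Regime R6: 0.04 × 0.09 × 0.0625 = 0.000225
  Regime R5: 0.15 × 0.128 × 0.052 = 0.0009984
  Regime R4: 0.26 × 0.038 × 0.48 = 0.0047424
Total = 0.00885564.
P(Regime R2 | evidence) = 0.001536 / 0.00885564 ≈ 0.173.

0.173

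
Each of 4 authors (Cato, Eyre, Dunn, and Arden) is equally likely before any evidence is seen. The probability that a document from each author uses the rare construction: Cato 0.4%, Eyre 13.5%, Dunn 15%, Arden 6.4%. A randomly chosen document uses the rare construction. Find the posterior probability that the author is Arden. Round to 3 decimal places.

Since the prior is uniform, the posterior is proportional to the likelihood:
  Cato: 0.004
  Eyre: 0.135
  Dunn: 0.15
  Arden: 0.064
Normalizing constant = 0.353.
P(Arden | evidence) = 0.064 / 0.353 ≈ 0.181.

0.181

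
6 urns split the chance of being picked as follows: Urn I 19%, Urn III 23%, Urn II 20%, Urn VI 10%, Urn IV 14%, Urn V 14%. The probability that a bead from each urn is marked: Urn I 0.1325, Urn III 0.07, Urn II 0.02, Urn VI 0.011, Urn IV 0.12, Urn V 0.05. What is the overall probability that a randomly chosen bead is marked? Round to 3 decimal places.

0.070

Unnormalized posteriors (prior × likelihood):
  Urn I: 0.19 × 0.1325 = 0.025175
  Urn III: 0.23 × 0.07 = 0.0161
  Urn II: 0.2 × 0.02 = 0.004
  Urn VI: 0.1 × 0.011 = 0.0011
  Urn IV: 0.14 × 0.12 = 0.0168
  Urn V: 0.14 × 0.05 = 0.007
P(marked) = 0.025175 + 0.0161 + 0.004 + 0.0011 + 0.0168 + 0.007 = 0.070175 → 0.070.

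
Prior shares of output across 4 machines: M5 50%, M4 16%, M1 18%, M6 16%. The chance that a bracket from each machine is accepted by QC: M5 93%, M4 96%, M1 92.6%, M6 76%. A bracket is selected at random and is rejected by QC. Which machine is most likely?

M6

Taking complements, P(rejected | each) = M5 0.07, M4 0.04, M1 0.074, M6 0.24.
Compute prior × likelihood for every hypothesis:
  M5: 0.5 × 0.07 = 0.035
  M4: 0.16 × 0.04 = 0.0064
  M1: 0.18 × 0.074 = 0.01332
  M6: 0.16 × 0.24 = 0.0384
Normalizing constant = 0.09312.
Largest term belongs to M6, so M6 is most probable.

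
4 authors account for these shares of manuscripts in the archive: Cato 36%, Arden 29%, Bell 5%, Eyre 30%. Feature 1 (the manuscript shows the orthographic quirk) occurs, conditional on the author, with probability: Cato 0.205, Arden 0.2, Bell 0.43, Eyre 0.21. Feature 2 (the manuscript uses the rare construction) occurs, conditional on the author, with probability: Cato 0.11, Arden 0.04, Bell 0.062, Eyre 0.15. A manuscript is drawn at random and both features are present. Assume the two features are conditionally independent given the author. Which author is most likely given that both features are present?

Eyre

Prior × likelihood for each hypothesis:
  Cato: 0.36 × 0.205 × 0.11 = 0.008118
  Arden: 0.29 × 0.2 × 0.04 = 0.00232
  Bell: 0.05 × 0.43 × 0.062 = 0.001333
  Eyre: 0.3 × 0.21 × 0.15 = 0.00945
Sum = 0.021221.
Largest term belongs to Eyre, so Eyre is most probable.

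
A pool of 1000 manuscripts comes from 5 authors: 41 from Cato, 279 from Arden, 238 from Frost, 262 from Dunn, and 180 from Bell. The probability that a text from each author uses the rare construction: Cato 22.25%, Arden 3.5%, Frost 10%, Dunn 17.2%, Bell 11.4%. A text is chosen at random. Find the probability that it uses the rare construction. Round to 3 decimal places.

0.108

Compute prior × likelihood for every hypothesis:
  Cato: 0.041 × 0.2225 = 0.0091225
  Arden: 0.279 × 0.035 = 0.009765
  Frost: 0.238 × 0.1 = 0.0238
  Dunn: 0.262 × 0.172 = 0.045064
  Bell: 0.18 × 0.114 = 0.02052
P(rare-form) = 0.0091225 + 0.009765 + 0.0238 + 0.045064 + 0.02052 = 0.1082715 → 0.108.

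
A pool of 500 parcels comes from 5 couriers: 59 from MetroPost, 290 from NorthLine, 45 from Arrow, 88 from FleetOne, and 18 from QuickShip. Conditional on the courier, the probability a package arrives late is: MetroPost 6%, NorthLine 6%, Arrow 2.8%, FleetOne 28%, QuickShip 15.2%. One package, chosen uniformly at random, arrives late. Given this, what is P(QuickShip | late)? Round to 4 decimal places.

0.0552

Prior × likelihood for each hypothesis:
  MetroPost: 0.118 × 0.06 = 0.00708
  NorthLine: 0.58 × 0.06 = 0.0348
  Arrow: 0.09 × 0.028 = 0.00252
  FleetOne: 0.176 × 0.28 = 0.04928
  QuickShip: 0.036 × 0.152 = 0.005472
Total = 0.099152.
P(QuickShip | evidence) = 0.005472 / 0.099152 ≈ 0.0552.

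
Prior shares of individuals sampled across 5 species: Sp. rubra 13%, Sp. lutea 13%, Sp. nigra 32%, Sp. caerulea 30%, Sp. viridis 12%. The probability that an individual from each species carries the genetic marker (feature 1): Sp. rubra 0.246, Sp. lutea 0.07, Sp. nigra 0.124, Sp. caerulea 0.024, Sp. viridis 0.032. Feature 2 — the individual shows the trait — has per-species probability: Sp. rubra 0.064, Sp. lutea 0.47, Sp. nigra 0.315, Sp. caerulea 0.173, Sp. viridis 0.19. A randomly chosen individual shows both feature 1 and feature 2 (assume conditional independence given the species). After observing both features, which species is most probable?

Sp. nigra

Compute prior × likelihood for every hypothesis:
  Sp. rubra: 0.13 × 0.246 × 0.064 = 0.00204672
  Sp. lutea: 0.13 × 0.07 × 0.47 = 0.004277
  Sp. nigra: 0.32 × 0.124 × 0.315 = 0.0124992
  Sp. caerulea: 0.3 × 0.024 × 0.173 = 0.0012456
  Sp. viridis: 0.12 × 0.032 × 0.19 = 0.0007296
Total = 0.02079812.
Largest term belongs to Sp. nigra, so Sp. nigra is most probable.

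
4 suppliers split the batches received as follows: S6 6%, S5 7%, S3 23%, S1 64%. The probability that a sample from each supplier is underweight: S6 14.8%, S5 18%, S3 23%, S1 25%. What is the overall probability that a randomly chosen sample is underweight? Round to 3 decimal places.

0.234

Prior × likelihood for each hypothesis:
  S6: 0.06 × 0.148 = 0.00888
  S5: 0.07 × 0.18 = 0.0126
  S3: 0.23 × 0.23 = 0.0529
  S1: 0.64 × 0.25 = 0.16
P(underweight) = 0.00888 + 0.0126 + 0.0529 + 0.16 = 0.23438 → 0.234.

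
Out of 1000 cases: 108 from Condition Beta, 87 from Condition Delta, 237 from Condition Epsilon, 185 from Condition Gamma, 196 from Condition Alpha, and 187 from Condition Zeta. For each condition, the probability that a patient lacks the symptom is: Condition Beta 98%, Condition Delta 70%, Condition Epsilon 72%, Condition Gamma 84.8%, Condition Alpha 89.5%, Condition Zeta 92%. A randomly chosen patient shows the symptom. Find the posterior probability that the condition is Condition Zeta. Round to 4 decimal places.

Taking complements, P(symptomatic | each) = Condition Beta 0.02, Condition Delta 0.3, Condition Epsilon 0.28, Condition Gamma 0.152, Condition Alpha 0.105, Condition Zeta 0.08.
Prior × likelihood for each hypothesis:
  Condition Beta: 0.108 × 0.02 = 0.00216
  Condition Delta: 0.087 × 0.3 = 0.0261
  Condition Epsilon: 0.237 × 0.28 = 0.06636
  Condition Gamma: 0.185 × 0.152 = 0.02812
  Condition Alpha: 0.196 × 0.105 = 0.02058
  Condition Zeta: 0.187 × 0.08 = 0.01496
Sum = 0.15828.
P(Condition Zeta | evidence) = 0.01496 / 0.15828 ≈ 0.0945.

0.0945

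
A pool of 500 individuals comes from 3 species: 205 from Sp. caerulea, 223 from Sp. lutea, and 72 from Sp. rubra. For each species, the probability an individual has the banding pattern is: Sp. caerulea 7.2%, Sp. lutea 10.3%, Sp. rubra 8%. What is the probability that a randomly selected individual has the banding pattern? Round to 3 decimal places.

0.087

Unnormalized posteriors (prior × likelihood):
  Sp. caerulea: 0.41 × 0.072 = 0.02952
  Sp. lutea: 0.446 × 0.103 = 0.045938
  Sp. rubra: 0.144 × 0.08 = 0.01152
P(banded) = 0.02952 + 0.045938 + 0.01152 = 0.086978 → 0.087.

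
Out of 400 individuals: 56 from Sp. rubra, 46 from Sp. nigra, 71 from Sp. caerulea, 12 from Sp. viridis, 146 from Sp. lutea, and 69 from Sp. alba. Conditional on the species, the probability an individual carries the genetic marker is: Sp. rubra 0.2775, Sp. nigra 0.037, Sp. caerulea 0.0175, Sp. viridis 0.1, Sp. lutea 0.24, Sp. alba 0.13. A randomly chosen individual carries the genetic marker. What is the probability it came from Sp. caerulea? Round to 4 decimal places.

Prior × likelihood for each hypothesis:
  Sp. rubra: 0.14 × 0.2775 = 0.03885
  Sp. nigra: 0.115 × 0.037 = 0.004255
  Sp. caerulea: 0.1775 × 0.0175 = 0.00310625
  Sp. viridis: 0.03 × 0.1 = 0.003
  Sp. lutea: 0.365 × 0.24 = 0.0876
  Sp. alba: 0.1725 × 0.13 = 0.022425
Sum = 0.15923625.
P(Sp. caerulea | evidence) = 0.00310625 / 0.15923625 ≈ 0.0195.

0.0195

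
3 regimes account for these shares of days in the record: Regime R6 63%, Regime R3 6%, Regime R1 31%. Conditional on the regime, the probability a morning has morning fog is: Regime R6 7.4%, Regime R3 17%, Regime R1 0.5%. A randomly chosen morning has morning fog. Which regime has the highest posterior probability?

By Bayes' rule, posterior ∝ prior × likelihood:
  Regime R6: 0.63 × 0.074 = 0.04662
  Regime R3: 0.06 × 0.17 = 0.0102
  Regime R1: 0.31 × 0.005 = 0.00155
Sum = 0.05837.
Largest term belongs to Regime R6, so Regime R6 is most probable.

Regime R6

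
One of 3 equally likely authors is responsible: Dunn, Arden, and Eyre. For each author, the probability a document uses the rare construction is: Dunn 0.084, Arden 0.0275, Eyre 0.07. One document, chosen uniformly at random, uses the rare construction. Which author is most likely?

Dunn

With a uniform prior (1/3 each), posterior ∝ likelihood:
  Dunn: 0.084
  Arden: 0.0275
  Eyre: 0.07
Normalizing constant = 0.1815.
Largest term belongs to Dunn, so Dunn is most probable.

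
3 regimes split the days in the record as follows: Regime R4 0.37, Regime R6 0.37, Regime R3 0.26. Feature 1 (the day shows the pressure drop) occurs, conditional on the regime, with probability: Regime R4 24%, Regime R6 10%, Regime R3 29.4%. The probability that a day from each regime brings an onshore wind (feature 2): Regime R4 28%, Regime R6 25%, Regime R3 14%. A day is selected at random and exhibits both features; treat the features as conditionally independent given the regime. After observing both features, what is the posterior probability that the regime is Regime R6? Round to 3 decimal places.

By Bayes' rule, posterior ∝ prior × likelihood:
  Regime R4: 0.37 × 0.24 × 0.28 = 0.024864
  Regime R6: 0.37 × 0.1 × 0.25 = 0.00925
  Regime R3: 0.26 × 0.294 × 0.14 = 0.0107016
Sum = 0.0448156.
P(Regime R6 | evidence) = 0.00925 / 0.0448156 ≈ 0.206.

0.206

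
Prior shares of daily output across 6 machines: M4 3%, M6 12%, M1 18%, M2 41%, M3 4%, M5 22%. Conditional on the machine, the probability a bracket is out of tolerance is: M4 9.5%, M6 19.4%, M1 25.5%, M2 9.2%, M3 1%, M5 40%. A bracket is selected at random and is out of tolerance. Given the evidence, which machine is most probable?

M5

By Bayes' rule, posterior ∝ prior × likelihood:
  M4: 0.03 × 0.095 = 0.00285
  M6: 0.12 × 0.194 = 0.02328
  M1: 0.18 × 0.255 = 0.0459
  M2: 0.41 × 0.092 = 0.03772
  M3: 0.04 × 0.01 = 0.0004
  M5: 0.22 × 0.4 = 0.088
Sum = 0.19815.
Largest term belongs to M5, so M5 is most probable.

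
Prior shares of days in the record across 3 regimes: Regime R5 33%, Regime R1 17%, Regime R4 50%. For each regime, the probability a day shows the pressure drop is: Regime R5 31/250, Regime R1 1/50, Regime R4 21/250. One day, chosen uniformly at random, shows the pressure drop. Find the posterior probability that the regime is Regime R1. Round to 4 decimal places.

0.0394

Compute prior × likelihood for every hypothesis:
  Regime R5: 0.33 × 0.124 = 0.04092
  Regime R1: 0.17 × 0.02 = 0.0034
  Regime R4: 0.5 × 0.084 = 0.042
Total = 0.08632.
P(Regime R1 | evidence) = 0.0034 / 0.08632 ≈ 0.0394.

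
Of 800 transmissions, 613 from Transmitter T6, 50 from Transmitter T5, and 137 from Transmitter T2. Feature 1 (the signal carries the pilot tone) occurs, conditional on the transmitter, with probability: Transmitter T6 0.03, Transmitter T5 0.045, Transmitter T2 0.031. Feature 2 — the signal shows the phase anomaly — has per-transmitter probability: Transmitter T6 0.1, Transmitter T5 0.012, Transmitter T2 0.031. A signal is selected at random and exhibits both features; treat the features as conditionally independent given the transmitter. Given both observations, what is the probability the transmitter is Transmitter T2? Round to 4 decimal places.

0.0659

Unnormalized posteriors (prior × likelihood):
  Transmitter T6: 0.76625 × 0.03 × 0.1 = 0.00229875
  Transmitter T5: 0.0625 × 0.045 × 0.012 = 0.00003375
  Transmitter T2: 0.17125 × 0.031 × 0.031 = 0.00016457125
Normalizing constant = 0.00249707125.
P(Transmitter T2 | evidence) = 0.00016457125 / 0.00249707125 ≈ 0.0659.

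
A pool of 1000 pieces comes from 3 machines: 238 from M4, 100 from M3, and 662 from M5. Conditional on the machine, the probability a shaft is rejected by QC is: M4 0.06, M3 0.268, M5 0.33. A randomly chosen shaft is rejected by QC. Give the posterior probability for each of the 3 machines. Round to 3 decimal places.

M4 0.055, M3 0.103, M5 0.842

Prior × likelihood for each hypothesis:
  M4: 0.238 × 0.06 = 0.01428
  M3: 0.1 × 0.268 = 0.0268
  M5: 0.662 × 0.33 = 0.21846
Normalizing constant = 0.25954.
P(M4 | rejected) = 0.01428/0.25954 ≈ 0.055
P(M3 | rejected) = 0.0268/0.25954 ≈ 0.103
P(M5 | rejected) = 0.21846/0.25954 ≈ 0.842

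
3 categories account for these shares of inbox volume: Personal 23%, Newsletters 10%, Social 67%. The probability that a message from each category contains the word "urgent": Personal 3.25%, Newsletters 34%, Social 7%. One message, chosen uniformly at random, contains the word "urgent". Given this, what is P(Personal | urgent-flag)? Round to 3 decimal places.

Unnormalized posteriors (prior × likelihood):
  Personal: 0.23 × 0.0325 = 0.007475
  Newsletters: 0.1 × 0.34 = 0.034
  Social: 0.67 × 0.07 = 0.0469
Total = 0.088375.
P(Personal | evidence) = 0.007475 / 0.088375 ≈ 0.085.

0.085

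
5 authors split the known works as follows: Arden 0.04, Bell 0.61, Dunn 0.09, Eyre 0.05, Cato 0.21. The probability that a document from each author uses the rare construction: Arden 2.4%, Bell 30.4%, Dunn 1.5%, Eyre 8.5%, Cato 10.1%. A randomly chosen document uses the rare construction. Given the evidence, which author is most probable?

Bell

By Bayes' rule, posterior ∝ prior × likelihood:
  Arden: 0.04 × 0.024 = 0.00096
  Bell: 0.61 × 0.304 = 0.18544
  Dunn: 0.09 × 0.015 = 0.00135
  Eyre: 0.05 × 0.085 = 0.00425
  Cato: 0.21 × 0.101 = 0.02121
Sum = 0.21321.
Largest term belongs to Bell, so Bell is most probable.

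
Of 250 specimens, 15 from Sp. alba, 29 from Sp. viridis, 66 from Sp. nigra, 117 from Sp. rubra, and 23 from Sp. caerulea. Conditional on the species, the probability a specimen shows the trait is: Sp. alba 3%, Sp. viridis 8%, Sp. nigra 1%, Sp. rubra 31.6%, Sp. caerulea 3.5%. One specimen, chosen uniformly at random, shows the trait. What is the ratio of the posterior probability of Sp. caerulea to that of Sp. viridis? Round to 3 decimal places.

0.347

Prior × likelihood for each hypothesis:
  Sp. alba: 0.06 × 0.03 = 0.0018
  Sp. viridis: 0.116 × 0.08 = 0.00928
  Sp. nigra: 0.264 × 0.01 = 0.00264
  Sp. rubra: 0.468 × 0.316 = 0.147888
  Sp. caerulea: 0.092 × 0.035 = 0.00322
Normalizing constant = 0.164828.
The ratio is 0.00322 / 0.00928 (the normalizer cancels) = 0.347.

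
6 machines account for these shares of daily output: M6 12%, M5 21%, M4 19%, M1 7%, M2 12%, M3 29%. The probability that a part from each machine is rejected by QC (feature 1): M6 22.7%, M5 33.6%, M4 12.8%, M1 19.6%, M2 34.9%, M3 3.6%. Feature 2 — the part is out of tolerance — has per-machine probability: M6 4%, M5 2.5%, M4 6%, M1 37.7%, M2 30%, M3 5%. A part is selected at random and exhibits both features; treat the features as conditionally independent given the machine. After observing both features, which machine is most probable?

M2

Prior × likelihood for each hypothesis:
  M6: 0.12 × 0.227 × 0.04 = 0.0010896
  M5: 0.21 × 0.336 × 0.025 = 0.001764
  M4: 0.19 × 0.128 × 0.06 = 0.0014592
  M1: 0.07 × 0.196 × 0.377 = 0.00517244
  M2: 0.12 × 0.349 × 0.3 = 0.012564
  M3: 0.29 × 0.036 × 0.05 = 0.000522
Sum = 0.02257124.
Largest term belongs to M2, so M2 is most probable.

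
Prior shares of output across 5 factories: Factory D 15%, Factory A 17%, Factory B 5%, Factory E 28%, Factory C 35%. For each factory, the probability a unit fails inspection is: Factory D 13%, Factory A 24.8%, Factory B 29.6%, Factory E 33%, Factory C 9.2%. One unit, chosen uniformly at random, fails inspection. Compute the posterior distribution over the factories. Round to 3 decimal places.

Unnormalized posteriors (prior × likelihood):
  Factory D: 0.15 × 0.13 = 0.0195
  Factory A: 0.17 × 0.248 = 0.04216
  Factory B: 0.05 × 0.296 = 0.0148
  Factory E: 0.28 × 0.33 = 0.0924
  Factory C: 0.35 × 0.092 = 0.0322
Sum = 0.20106.
P(Factory D | nonconforming) = 0.0195/0.20106 ≈ 0.097
P(Factory A | nonconforming) = 0.04216/0.20106 ≈ 0.210
P(Factory B | nonconforming) = 0.0148/0.20106 ≈ 0.074
P(Factory E | nonconforming) = 0.0924/0.20106 ≈ 0.460
P(Factory C | nonconforming) = 0.0322/0.20106 ≈ 0.160

Factory D 0.097, Factory A 0.210, Factory B 0.074, Factory E 0.460, Factory C 0.160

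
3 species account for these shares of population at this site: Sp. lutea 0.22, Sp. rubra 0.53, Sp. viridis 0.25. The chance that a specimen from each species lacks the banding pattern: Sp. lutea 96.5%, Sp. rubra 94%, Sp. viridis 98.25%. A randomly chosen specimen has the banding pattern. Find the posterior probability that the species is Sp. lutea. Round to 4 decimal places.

Taking complements, P(banded | each) = Sp. lutea 0.035, Sp. rubra 0.06, Sp. viridis 0.0175.
By Bayes' rule, posterior ∝ prior × likelihood:
  Sp. lutea: 0.22 × 0.035 = 0.0077
  Sp. rubra: 0.53 × 0.06 = 0.0318
  Sp. viridis: 0.25 × 0.0175 = 0.004375
Sum = 0.043875.
P(Sp. lutea | evidence) = 0.0077 / 0.043875 ≈ 0.1755.

0.1755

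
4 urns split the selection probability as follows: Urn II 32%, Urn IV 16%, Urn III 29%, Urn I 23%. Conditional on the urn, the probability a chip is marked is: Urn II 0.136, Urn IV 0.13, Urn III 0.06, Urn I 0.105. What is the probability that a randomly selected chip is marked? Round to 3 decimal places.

0.106

Compute prior × likelihood for every hypothesis:
  Urn II: 0.32 × 0.136 = 0.04352
  Urn IV: 0.16 × 0.13 = 0.0208
  Urn III: 0.29 × 0.06 = 0.0174
  Urn I: 0.23 × 0.105 = 0.02415
P(marked) = 0.04352 + 0.0208 + 0.0174 + 0.02415 = 0.10587 → 0.106.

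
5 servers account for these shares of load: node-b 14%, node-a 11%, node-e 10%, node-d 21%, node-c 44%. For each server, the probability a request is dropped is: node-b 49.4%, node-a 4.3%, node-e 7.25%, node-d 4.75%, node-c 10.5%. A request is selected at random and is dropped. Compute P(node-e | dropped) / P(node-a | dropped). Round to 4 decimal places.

Unnormalized posteriors (prior × likelihood):
  node-b: 0.14 × 0.494 = 0.06916
  node-a: 0.11 × 0.043 = 0.00473
  node-e: 0.1 × 0.0725 = 0.00725
  node-d: 0.21 × 0.0475 = 0.009975
  node-c: 0.44 × 0.105 = 0.0462
Total = 0.137315.
The ratio is 0.00725 / 0.00473 (the normalizer cancels) = 1.5328.

1.5328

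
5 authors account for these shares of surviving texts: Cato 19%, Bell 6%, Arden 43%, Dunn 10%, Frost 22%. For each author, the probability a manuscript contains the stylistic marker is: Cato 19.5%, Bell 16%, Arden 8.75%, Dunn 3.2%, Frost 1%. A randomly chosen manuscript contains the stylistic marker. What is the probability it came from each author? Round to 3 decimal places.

By Bayes' rule, posterior ∝ prior × likelihood:
  Cato: 0.19 × 0.195 = 0.03705
  Bell: 0.06 × 0.16 = 0.0096
  Arden: 0.43 × 0.0875 = 0.037625
  Dunn: 0.1 × 0.032 = 0.0032
  Frost: 0.22 × 0.01 = 0.0022
Normalizing constant = 0.089675.
P(Cato | marker) = 0.03705/0.089675 ≈ 0.413
P(Bell | marker) = 0.0096/0.089675 ≈ 0.107
P(Arden | marker) = 0.037625/0.089675 ≈ 0.420
P(Dunn | marker) = 0.0032/0.089675 ≈ 0.036
P(Frost | marker) = 0.0022/0.089675 ≈ 0.025

Cato 0.413, Bell 0.107, Arden 0.420, Dunn 0.036, Frost 0.025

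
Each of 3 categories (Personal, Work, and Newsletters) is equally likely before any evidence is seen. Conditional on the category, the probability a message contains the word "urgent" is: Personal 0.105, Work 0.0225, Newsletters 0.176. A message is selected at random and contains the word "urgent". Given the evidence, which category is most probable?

With a uniform prior (1/3 each), posterior ∝ likelihood:
  Personal: 0.105
  Work: 0.0225
  Newsletters: 0.176
Sum = 0.3035.
Largest term belongs to Newsletters, so Newsletters is most probable.

Newsletters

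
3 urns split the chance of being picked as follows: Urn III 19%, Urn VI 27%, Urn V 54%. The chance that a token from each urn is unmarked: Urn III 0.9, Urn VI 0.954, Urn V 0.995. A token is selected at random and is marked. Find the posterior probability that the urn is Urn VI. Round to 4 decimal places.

Taking complements, P(marked | each) = Urn III 0.1, Urn VI 0.046, Urn V 0.005.
Compute prior × likelihood for every hypothesis:
  Urn III: 0.19 × 0.1 = 0.019
  Urn VI: 0.27 × 0.046 = 0.01242
  Urn V: 0.54 × 0.005 = 0.0027
Normalizing constant = 0.03412.
P(Urn VI | evidence) = 0.01242 / 0.03412 ≈ 0.3640.

0.3640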